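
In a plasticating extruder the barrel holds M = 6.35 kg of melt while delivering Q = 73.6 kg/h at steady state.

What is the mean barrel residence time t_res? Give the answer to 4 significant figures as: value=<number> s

value=310.6 s

Q_s = Q / 3600 = 73.6 / 3600 = 0.0204444 kg/s
Mean residence time: t_res = M/Q_s = 6.35 kg / 0.0204444 kg/s = 310.598 s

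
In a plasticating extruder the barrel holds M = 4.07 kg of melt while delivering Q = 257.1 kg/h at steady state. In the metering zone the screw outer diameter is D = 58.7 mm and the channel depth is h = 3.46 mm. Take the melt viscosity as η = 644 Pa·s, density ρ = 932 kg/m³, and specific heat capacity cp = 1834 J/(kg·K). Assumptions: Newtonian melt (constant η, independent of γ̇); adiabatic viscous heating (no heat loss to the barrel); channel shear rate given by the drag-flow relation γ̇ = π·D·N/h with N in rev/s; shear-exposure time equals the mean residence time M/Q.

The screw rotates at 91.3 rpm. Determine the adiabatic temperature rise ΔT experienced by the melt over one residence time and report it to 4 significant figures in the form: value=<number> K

value=141.2 K

Convert throughput: Q = 257.1 kg/h = 257.1/3600 = 0.0714167 kg/s
t_res = M / Q_s = 4.07 ÷ 0.0714167 = 56.9895 s
D = 58.7 mm = 0.0587 m;  h = 3.46 mm = 0.00346 m;  N = 91.3 rpm / 60 = 1.52167 rev/s
Shear rate: γ̇ = πDN/h = π·0.0587·1.52167/0.00346 = 81.102 s⁻¹
Adiabatic rise: ΔT = η γ̇² t_res / (ρ cp) = 644·(81.102)²·56.9895 / (932·1834) = 141.23 K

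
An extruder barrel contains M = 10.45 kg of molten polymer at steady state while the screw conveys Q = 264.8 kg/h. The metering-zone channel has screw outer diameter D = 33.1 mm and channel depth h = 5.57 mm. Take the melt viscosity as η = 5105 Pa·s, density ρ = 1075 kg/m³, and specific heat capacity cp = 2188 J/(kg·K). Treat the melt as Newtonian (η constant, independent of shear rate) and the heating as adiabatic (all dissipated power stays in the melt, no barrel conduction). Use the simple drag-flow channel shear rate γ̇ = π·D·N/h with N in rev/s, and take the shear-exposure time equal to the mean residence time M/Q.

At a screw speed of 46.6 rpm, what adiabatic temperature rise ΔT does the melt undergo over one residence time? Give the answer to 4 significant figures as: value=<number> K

value=64.83 K

Convert throughput: Q = 264.8 kg/h = 264.8/3600 = 0.0735556 kg/s
Mean residence time: t_res = M/Q_s = 10.45 kg / 0.0735556 kg/s = 142.069 s
Geometry in metres: D = 33.1 mm → 0.0331 m, h = 5.57 mm → 0.00557 m; screw speed N = 46.6 rpm = 0.776667 rev/s
γ̇ = π·D·N / h = π · 0.0331 · 0.776667 / 0.00557 = 14.4996 s⁻¹
ΔT = η·γ̇²·t_res / (ρ·cp) = 5105 · (14.4996)² · 142.069 / (1075 · 2188) = 64.8269 K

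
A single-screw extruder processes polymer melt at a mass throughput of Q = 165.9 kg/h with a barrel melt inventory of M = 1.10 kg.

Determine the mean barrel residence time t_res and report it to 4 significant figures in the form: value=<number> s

Convert throughput: Q = 165.9 kg/h = 165.9/3600 = 0.0460833 kg/s
Mean residence time: t_res = M/Q_s = 1.10 kg / 0.0460833 kg/s = 23.8698 s

value=23.87 s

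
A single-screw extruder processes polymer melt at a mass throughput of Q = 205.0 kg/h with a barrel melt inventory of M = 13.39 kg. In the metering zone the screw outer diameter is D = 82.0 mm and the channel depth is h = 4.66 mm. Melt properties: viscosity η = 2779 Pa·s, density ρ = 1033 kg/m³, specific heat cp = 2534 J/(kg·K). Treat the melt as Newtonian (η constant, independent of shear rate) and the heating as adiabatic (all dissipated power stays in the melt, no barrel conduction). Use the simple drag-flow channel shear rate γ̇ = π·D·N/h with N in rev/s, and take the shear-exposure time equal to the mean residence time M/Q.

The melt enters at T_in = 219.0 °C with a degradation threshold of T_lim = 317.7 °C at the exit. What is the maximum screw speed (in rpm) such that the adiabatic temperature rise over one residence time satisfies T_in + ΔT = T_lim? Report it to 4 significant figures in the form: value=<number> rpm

Throughput in SI: Q_s = 205.0 kg/h ÷ 3600 s/h = 0.0569444 kg/s
Mean residence time: t_res = M/Q_s = 13.39 kg / 0.0569444 kg/s = 235.141 s
Geometry in SI: D = 82.0 mm → 0.082 m, h = 4.66 mm → 0.00466 m
ΔT_a = T_lim − T_in = 317.7 − 219.0 = 98.7 K
Invert ΔT = ηγ̇²t_res/(ρcp) for γ̇: γ̇_max² = ΔT_a ρ cp / (η t_res) = 98.7·1033·2534 / (2779·235.141) = 395.372 s⁻²
Take the square root: γ̇_max = √(395.372) = 19.884 s⁻¹
N_max = γ̇_max·h / (π·D) = 19.884 · 0.00466 / (π · 0.082) = 0.359688 rev/s = 21.5813 rpm

value=21.58 rpm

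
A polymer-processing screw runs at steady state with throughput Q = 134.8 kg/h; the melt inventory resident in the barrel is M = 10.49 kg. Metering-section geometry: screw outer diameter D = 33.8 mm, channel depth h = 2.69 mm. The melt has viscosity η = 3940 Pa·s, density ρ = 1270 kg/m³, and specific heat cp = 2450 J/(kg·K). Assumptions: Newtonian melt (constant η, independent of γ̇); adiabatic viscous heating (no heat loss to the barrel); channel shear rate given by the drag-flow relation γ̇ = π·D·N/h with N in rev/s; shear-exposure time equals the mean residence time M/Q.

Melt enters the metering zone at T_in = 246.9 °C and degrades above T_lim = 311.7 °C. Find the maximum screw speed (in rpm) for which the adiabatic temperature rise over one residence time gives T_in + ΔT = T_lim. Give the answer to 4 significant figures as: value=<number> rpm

value=20.54 rpm

Q_s = Q / 3600 = 134.8 / 3600 = 0.0374444 kg/s
Mean residence time: t_res = M/Q_s = 10.49 kg / 0.0374444 kg/s = 280.148 s
Geometry in SI: D = 33.8 mm → 0.0338 m, h = 2.69 mm → 0.00269 m
ΔT_a = T_lim − T_in = 311.7 °C − 246.9 °C = 64.8 K
γ̇_max² = ΔT_a·ρ·cp/(η·t_res) = 64.8·1270·2450/(3940·280.148) = 182.667 s⁻²
γ̇_max = √182.667 = 13.5154 s⁻¹
N_max = γ̇_max h / (πD) = 13.5154·0.00269/(π·0.0338) = 0.342386 rev/s → ×60 = 20.5432 rpm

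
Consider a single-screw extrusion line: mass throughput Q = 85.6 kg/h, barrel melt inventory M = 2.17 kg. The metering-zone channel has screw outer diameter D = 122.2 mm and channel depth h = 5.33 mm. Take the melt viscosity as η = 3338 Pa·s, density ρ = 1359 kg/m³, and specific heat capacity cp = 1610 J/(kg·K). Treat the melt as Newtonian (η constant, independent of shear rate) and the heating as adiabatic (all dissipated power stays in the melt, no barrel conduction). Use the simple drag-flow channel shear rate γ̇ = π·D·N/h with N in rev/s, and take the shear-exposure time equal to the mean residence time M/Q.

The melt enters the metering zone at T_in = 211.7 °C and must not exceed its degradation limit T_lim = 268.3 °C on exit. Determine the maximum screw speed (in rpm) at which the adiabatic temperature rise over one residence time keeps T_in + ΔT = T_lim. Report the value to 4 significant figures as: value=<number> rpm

value=16.80 rpm

Convert throughput: Q = 85.6 kg/h = 85.6/3600 = 0.0237778 kg/s
t_res = M / Q_s = 2.17 ÷ 0.0237778 = 91.2617 s
D = 122.2 mm = 0.1222 m;  h = 5.33 mm = 0.00533 m
ΔT_a = T_lim − T_in = 268.3 °C − 211.7 °C = 56.6 K
γ̇_max² = ΔT_a·ρ·cp / (η·t_res) = [56.6 × 1359 × 1610] / [3338 × 91.2617] = 406.525 s⁻²
γ̇_max = sqrt(406.525) = 20.1625 s⁻¹
Solve γ̇ = πDN/h for N: N_max = γ̇_max·h/(π·D) = 20.1625 × 0.00533 / (π × 0.1222) = 0.27993 rev/s = 16.7958 rpm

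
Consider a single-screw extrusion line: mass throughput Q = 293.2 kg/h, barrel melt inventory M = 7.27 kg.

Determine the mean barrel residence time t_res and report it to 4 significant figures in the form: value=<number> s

Q_s = Q / 3600 = 293.2 / 3600 = 0.0814444 kg/s
t_res = M / Q_s = 7.27 / 0.0814444 = 89.2633 s

value=89.26 s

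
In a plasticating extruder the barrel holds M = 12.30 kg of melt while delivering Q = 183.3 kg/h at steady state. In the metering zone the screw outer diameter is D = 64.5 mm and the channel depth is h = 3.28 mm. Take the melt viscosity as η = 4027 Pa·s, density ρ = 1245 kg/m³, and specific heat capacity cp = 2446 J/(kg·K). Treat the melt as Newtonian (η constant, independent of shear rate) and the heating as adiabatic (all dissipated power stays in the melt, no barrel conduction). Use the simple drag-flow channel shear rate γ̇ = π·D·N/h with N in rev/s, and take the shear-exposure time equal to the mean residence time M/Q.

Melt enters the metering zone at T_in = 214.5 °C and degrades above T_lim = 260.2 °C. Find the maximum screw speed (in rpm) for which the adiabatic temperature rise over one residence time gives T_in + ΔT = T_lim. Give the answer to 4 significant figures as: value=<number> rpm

Convert throughput: Q = 183.3 kg/h = 183.3/3600 = 0.0509167 kg/s
t_res = M / Q_s = 12.30 / 0.0509167 = 241.571 s
Convert to metres: D = 0.0645 m, h = 0.00328 m
Allowable rise: ΔT_a = T_lim − T_in = 260.2 − 214.5 = 45.7 K
Invert ΔT = ηγ̇²t_res/(ρcp) for γ̇: γ̇_max² = ΔT_a ρ cp / (η t_res) = 45.7·1245·2446 / (4027·241.571) = 143.059 s⁻²
γ̇_max = sqrt(143.059) = 11.9607 s⁻¹
N_max = γ̇_max h / (πD) = 11.9607·0.00328/(π·0.0645) = 0.193607 rev/s → ×60 = 11.6164 rpm

value=11.62 rpm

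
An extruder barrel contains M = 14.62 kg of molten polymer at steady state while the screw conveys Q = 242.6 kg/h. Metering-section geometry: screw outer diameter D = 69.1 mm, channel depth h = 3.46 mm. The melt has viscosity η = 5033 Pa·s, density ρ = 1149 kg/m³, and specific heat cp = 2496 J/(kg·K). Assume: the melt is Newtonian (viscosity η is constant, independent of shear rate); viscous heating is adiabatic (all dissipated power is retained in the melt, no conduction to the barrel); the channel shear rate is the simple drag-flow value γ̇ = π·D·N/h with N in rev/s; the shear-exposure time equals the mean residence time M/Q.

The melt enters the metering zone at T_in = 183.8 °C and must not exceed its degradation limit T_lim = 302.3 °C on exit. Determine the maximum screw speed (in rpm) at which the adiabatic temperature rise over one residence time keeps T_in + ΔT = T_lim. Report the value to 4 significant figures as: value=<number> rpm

value=16.87 rpm

Q_s = Q / 3600 = 242.6 / 3600 = 0.0673889 kg/s
Mean residence time: t_res = M/Q_s = 14.62 kg / 0.0673889 kg/s = 216.95 s
Convert to metres: D = 0.0691 m, h = 0.00346 m
Allowable rise: ΔT_a = T_lim − T_in = 302.3 − 183.8 = 118.5 K
Invert ΔT = ηγ̇²t_res/(ρcp) for γ̇: γ̇_max² = ΔT_a ρ cp / (η t_res) = 118.5·1149·2496 / (5033·216.95) = 311.241 s⁻²
γ̇_max = √311.241 = 17.642 s⁻¹
N_max = γ̇_max h / (πD) = 17.642·0.00346/(π·0.0691) = 0.281188 rev/s → ×60 = 16.8713 rpm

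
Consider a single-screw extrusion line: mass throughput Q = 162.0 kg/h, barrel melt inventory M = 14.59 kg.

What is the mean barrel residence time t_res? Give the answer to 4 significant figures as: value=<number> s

value=324.2 s

Throughput in SI: Q_s = 162.0 kg/h ÷ 3600 s/h = 0.045 kg/s
t_res = M / Q_s = 14.59 ÷ 0.045 = 324.222 s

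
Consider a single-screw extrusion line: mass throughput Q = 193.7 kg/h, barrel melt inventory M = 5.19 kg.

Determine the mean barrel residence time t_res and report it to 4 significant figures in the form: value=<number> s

value=96.46 s

Q_s = Q / 3600 = 193.7 / 3600 = 0.0538056 kg/s
Mean residence time: t_res = M/Q_s = 5.19 kg / 0.0538056 kg/s = 96.4584 s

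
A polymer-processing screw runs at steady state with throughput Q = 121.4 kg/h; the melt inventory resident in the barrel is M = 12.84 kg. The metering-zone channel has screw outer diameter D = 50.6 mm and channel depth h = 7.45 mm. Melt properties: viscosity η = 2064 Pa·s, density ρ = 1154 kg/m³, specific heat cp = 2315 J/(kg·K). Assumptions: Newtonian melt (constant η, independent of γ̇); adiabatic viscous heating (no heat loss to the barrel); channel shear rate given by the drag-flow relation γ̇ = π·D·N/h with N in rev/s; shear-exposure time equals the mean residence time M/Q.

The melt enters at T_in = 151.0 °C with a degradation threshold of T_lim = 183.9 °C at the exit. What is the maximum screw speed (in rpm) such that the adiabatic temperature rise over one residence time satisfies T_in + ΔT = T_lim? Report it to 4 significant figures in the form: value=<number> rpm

value=29.74 rpm

Convert throughput: Q = 121.4 kg/h = 121.4/3600 = 0.0337222 kg/s
Mean residence time: t_res = M/Q_s = 12.84 kg / 0.0337222 kg/s = 380.758 s
D = 50.6 mm = 0.0506 m;  h = 7.45 mm = 0.00745 m
ΔT_a = T_lim − T_in = 183.9 °C − 151.0 °C = 32.9 K
γ̇_max² = ΔT_a·ρ·cp / (η·t_res) = [32.9 × 1154 × 2315] / [2064 × 380.758] = 111.839 s⁻²
γ̇_max = sqrt(111.839) = 10.5754 s⁻¹
N_max = γ̇_max h / (πD) = 10.5754·0.00745/(π·0.0506) = 0.495625 rev/s → ×60 = 29.7375 rpm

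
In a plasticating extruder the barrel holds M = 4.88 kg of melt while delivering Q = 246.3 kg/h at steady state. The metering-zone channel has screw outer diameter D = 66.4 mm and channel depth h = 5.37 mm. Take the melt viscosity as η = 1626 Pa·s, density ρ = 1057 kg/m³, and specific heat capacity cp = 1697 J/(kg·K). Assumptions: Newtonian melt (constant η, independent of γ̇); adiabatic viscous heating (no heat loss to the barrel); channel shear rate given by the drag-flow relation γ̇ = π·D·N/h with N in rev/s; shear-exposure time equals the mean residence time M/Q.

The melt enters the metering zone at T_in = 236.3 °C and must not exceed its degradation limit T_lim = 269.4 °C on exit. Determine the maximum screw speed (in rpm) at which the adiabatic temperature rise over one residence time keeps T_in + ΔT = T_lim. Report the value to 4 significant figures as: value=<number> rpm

Convert throughput: Q = 246.3 kg/h = 246.3/3600 = 0.0684167 kg/s
Mean residence time: t_res = M/Q_s = 4.88 kg / 0.0684167 kg/s = 71.3276 s
Geometry in SI: D = 66.4 mm → 0.0664 m, h = 5.37 mm → 0.00537 m
ΔT_a = T_lim − T_in = 269.4 − 236.3 = 33.1 K
γ̇_max² = ΔT_a·ρ·cp/(η·t_res) = 33.1·1057·1697/(1626·71.3276) = 511.925 s⁻²
γ̇_max = sqrt(511.925) = 22.6258 s⁻¹
N_max = γ̇_max·h / (π·D) = 22.6258 · 0.00537 / (π · 0.0664) = 0.582451 rev/s = 34.9471 rpm

value=34.95 rpm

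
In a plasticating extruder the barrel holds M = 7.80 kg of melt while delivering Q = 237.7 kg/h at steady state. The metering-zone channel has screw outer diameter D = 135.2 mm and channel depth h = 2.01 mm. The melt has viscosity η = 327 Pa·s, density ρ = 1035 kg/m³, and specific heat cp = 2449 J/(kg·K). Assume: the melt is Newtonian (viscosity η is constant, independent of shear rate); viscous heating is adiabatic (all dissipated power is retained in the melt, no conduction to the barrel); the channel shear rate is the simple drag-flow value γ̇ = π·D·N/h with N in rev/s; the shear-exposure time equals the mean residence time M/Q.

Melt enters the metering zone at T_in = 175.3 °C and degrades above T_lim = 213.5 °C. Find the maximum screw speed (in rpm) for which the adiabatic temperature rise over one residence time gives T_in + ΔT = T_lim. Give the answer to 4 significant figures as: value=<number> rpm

Convert throughput: Q = 237.7 kg/h = 237.7/3600 = 0.0660278 kg/s
Mean residence time: t_res = M/Q_s = 7.80 kg / 0.0660278 kg/s = 118.132 s
Geometry in SI: D = 135.2 mm → 0.1352 m, h = 2.01 mm → 0.00201 m
ΔT_a = T_lim − T_in = 213.5 °C − 175.3 °C = 38.2 K
γ̇_max² = ΔT_a·ρ·cp / (η·t_res) = [38.2 × 1035 × 2449] / [327 × 118.132] = 2506.55 s⁻²
Take the square root: γ̇_max = √(2506.55) = 50.0655 s⁻¹
Solve γ̇ = πDN/h for N: N_max = γ̇_max·h/(π·D) = 50.0655 × 0.00201 / (π × 0.1352) = 0.236923 rev/s = 14.2154 rpm

value=14.22 rpm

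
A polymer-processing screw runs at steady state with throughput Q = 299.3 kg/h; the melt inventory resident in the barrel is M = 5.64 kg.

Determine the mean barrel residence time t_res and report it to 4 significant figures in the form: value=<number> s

Convert throughput: Q = 299.3 kg/h = 299.3/3600 = 0.0831389 kg/s
t_res = M / Q_s = 5.64 ÷ 0.0831389 = 67.8383 s

value=67.84 s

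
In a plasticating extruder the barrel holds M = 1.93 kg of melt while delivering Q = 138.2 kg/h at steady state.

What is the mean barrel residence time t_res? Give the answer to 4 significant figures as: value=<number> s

value=50.27 s

Throughput in SI: Q_s = 138.2 kg/h ÷ 3600 s/h = 0.0383889 kg/s
t_res = M / Q_s = 1.93 ÷ 0.0383889 = 50.275 s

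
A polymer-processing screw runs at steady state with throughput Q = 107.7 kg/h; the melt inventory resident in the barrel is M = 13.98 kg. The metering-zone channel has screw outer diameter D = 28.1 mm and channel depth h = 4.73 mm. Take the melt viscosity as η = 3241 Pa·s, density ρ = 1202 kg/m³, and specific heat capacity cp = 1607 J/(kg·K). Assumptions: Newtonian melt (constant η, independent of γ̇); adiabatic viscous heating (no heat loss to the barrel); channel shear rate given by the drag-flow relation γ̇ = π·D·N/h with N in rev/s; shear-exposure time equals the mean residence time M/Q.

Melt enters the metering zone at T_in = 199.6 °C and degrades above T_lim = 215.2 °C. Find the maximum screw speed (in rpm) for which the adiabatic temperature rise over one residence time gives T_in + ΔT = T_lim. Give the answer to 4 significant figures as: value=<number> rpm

value=14.34 rpm

Q_s = Q / 3600 = 107.7 / 3600 = 0.0299167 kg/s
t_res = M / Q_s = 13.98 / 0.0299167 = 467.298 s
D = 28.1 mm = 0.0281 m;  h = 4.73 mm = 0.00473 m
ΔT_a = T_lim − T_in = 215.2 °C − 199.6 °C = 15.6 K
Invert ΔT = ηγ̇²t_res/(ρcp) for γ̇: γ̇_max² = ΔT_a ρ cp / (η t_res) = 15.6·1202·1607 / (3241·467.298) = 19.8963 s⁻²
γ̇_max = √19.8963 = 4.46052 s⁻¹
N_max = γ̇_max h / (πD) = 4.46052·0.00473/(π·0.0281) = 0.238996 rev/s → ×60 = 14.3398 rpm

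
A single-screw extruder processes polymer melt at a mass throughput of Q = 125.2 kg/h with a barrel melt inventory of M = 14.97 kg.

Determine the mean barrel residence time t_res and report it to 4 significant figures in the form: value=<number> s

Convert throughput: Q = 125.2 kg/h = 125.2/3600 = 0.0347778 kg/s
t_res = M / Q_s = 14.97 / 0.0347778 = 430.447 s

value=430.4 s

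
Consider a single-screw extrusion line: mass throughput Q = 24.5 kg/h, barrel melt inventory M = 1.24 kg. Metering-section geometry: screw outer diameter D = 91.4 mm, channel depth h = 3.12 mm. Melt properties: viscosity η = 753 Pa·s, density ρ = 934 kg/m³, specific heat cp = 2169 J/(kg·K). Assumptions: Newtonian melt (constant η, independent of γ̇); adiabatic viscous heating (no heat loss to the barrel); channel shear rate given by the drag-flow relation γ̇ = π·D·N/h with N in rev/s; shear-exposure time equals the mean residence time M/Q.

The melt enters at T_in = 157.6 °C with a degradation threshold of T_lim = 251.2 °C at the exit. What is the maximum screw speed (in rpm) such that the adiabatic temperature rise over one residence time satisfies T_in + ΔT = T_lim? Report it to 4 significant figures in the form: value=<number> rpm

value=24.24 rpm

Convert throughput: Q = 24.5 kg/h = 24.5/3600 = 0.00680556 kg/s
t_res = M / Q_s = 1.24 / 0.00680556 = 182.204 s
Geometry in SI: D = 91.4 mm → 0.0914 m, h = 3.12 mm → 0.00312 m
ΔT_a = T_lim − T_in = 251.2 °C − 157.6 °C = 93.6 K
γ̇_max² = ΔT_a·ρ·cp / (η·t_res) = [93.6 × 934 × 2169] / [753 × 182.204] = 1382.07 s⁻²
Take the square root: γ̇_max = √(1382.07) = 37.1762 s⁻¹
N_max = γ̇_max·h / (π·D) = 37.1762 · 0.00312 / (π · 0.0914) = 0.403946 rev/s = 24.2367 rpm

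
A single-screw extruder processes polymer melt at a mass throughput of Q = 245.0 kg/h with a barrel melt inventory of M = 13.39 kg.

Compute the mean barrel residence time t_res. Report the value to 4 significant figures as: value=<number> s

Q_s = Q / 3600 = 245.0 / 3600 = 0.0680556 kg/s
t_res = M / Q_s = 13.39 / 0.0680556 = 196.751 s

value=196.8 s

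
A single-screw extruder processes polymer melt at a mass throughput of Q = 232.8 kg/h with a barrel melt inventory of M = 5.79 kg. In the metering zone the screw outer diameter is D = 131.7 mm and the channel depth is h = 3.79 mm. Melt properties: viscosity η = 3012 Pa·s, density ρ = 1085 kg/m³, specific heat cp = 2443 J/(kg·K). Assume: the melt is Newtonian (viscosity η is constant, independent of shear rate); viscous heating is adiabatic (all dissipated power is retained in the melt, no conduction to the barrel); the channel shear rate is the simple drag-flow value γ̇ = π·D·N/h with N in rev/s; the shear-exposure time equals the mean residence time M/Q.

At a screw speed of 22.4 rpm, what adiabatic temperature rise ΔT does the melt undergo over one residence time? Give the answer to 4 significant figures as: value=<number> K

Convert throughput: Q = 232.8 kg/h = 232.8/3600 = 0.0646667 kg/s
Mean residence time: t_res = M/Q_s = 5.79 kg / 0.0646667 kg/s = 89.5361 s
Convert to SI: D = 0.1317 m, h = 0.00379 m, N = 22.4/60 = 0.373333 rev/s
Shear rate: γ̇ = πDN/h = π·0.1317·0.373333/0.00379 = 40.7562 s⁻¹
ΔT = η·γ̇²·t_res / (ρ·cp) = 3012 · (40.7562)² · 89.5361 / (1085 · 2443) = 169 K

value=169.0 K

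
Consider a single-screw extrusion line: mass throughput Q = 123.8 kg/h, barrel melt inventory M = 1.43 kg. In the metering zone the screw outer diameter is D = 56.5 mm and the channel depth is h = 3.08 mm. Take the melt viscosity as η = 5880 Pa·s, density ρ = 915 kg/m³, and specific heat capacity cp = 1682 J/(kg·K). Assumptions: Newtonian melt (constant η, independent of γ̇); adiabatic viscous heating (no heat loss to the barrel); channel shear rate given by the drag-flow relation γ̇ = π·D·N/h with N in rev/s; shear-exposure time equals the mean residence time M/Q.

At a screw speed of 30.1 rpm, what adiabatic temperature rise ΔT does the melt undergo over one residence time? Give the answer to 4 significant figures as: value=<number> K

value=132.8 K

Throughput in SI: Q_s = 123.8 kg/h ÷ 3600 s/h = 0.0343889 kg/s
t_res = M / Q_s = 1.43 / 0.0343889 = 41.5832 s
Geometry in metres: D = 56.5 mm → 0.0565 m, h = 3.08 mm → 0.00308 m; screw speed N = 30.1 rpm = 0.501667 rev/s
γ̇ = π·D·N / h = π · 0.0565 · 0.501667 / 0.00308 = 28.911 s⁻¹
ΔT = η·γ̇²·t_res / (ρ·cp) = 5880 · (28.911)² · 41.5832 / (915 · 1682) = 132.793 K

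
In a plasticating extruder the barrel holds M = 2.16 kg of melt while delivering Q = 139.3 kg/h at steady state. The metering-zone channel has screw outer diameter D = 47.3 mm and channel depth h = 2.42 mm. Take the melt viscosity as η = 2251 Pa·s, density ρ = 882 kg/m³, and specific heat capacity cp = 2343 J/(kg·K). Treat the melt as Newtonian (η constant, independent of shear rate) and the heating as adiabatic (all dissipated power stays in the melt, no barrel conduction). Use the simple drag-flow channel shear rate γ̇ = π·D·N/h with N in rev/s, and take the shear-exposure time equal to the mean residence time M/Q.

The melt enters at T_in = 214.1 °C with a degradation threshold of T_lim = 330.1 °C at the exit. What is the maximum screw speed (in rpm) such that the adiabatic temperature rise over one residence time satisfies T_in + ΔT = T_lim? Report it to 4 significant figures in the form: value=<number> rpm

value=42.68 rpm

Convert throughput: Q = 139.3 kg/h = 139.3/3600 = 0.0386944 kg/s
t_res = M / Q_s = 2.16 ÷ 0.0386944 = 55.822 s
D = 47.3 mm = 0.0473 m;  h = 2.42 mm = 0.00242 m
Allowable rise: ΔT_a = T_lim − T_in = 330.1 − 214.1 = 116 K
γ̇_max² = ΔT_a·ρ·cp / (η·t_res) = [116 × 882 × 2343] / [2251 × 55.822] = 1907.74 s⁻²
Take the square root: γ̇_max = √(1907.74) = 43.6776 s⁻¹
Solve γ̇ = πDN/h for N: N_max = γ̇_max·h/(π·D) = 43.6776 × 0.00242 / (π × 0.0473) = 0.711317 rev/s = 42.679 rpm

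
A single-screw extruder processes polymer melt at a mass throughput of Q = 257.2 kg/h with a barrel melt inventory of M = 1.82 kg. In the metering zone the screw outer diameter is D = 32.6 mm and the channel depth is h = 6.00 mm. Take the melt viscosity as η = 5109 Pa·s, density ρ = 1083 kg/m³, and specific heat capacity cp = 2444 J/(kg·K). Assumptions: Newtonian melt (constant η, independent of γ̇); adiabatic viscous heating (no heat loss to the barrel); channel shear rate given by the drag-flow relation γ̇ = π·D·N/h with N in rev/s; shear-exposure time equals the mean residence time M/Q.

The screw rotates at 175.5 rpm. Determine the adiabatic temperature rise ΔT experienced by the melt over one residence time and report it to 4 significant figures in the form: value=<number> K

Throughput in SI: Q_s = 257.2 kg/h ÷ 3600 s/h = 0.0714444 kg/s
Mean residence time: t_res = M/Q_s = 1.82 kg / 0.0714444 kg/s = 25.4743 s
Convert to SI: D = 0.0326 m, h = 0.006 m, N = 175.5/60 = 2.925 rev/s
γ̇ = π·D·N / h = π · 0.0326 · 2.925 / 0.006 = 49.9278 s⁻¹
Adiabatic rise: ΔT = η γ̇² t_res / (ρ cp) = 5109·(49.9278)²·25.4743 / (1083·2444) = 122.573 K

value=122.6 K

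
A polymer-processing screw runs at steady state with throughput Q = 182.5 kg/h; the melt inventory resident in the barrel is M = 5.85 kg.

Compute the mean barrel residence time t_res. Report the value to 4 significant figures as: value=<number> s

value=115.4 s

Q_s = Q / 3600 = 182.5 / 3600 = 0.0506944 kg/s
Mean residence time: t_res = M/Q_s = 5.85 kg / 0.0506944 kg/s = 115.397 s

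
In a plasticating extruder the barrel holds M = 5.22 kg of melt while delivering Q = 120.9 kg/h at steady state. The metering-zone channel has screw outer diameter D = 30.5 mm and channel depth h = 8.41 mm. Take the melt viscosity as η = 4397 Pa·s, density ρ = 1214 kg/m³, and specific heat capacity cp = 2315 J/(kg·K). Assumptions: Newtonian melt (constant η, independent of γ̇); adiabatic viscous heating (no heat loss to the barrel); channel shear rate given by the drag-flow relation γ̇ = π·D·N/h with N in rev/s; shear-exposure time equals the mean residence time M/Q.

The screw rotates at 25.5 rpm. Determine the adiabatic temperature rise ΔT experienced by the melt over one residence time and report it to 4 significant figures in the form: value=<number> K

value=5.702 K

Q_s = Q / 3600 = 120.9 / 3600 = 0.0335833 kg/s
t_res = M / Q_s = 5.22 / 0.0335833 = 155.434 s
D = 30.5 mm = 0.0305 m;  h = 8.41 mm = 0.00841 m;  N = 25.5 rpm / 60 = 0.425 rev/s
γ̇ = π·D·N / h = π · 0.0305 · 0.425 / 0.00841 = 4.8422 s⁻¹
Adiabatic rise: ΔT = η γ̇² t_res / (ρ cp) = 4397·(4.8422)²·155.434 / (1214·2315) = 5.70189 K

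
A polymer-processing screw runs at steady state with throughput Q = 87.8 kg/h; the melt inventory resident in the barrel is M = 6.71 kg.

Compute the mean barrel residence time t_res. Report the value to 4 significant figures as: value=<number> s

value=275.1 s

Throughput in SI: Q_s = 87.8 kg/h ÷ 3600 s/h = 0.0243889 kg/s
Mean residence time: t_res = M/Q_s = 6.71 kg / 0.0243889 kg/s = 275.125 s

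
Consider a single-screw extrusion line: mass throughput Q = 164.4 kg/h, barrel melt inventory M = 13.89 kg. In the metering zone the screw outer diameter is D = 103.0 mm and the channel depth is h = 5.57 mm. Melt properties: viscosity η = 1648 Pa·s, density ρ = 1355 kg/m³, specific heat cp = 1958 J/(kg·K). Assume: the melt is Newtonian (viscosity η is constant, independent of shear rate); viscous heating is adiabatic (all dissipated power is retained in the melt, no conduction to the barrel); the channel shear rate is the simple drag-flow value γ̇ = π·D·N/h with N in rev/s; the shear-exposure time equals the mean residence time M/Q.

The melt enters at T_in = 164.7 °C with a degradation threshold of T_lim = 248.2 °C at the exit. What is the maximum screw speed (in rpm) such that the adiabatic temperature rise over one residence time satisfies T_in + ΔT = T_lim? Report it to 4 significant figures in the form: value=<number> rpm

value=21.71 rpm

Convert throughput: Q = 164.4 kg/h = 164.4/3600 = 0.0456667 kg/s
Mean residence time: t_res = M/Q_s = 13.89 kg / 0.0456667 kg/s = 304.161 s
Geometry in SI: D = 103.0 mm → 0.103 m, h = 5.57 mm → 0.00557 m
ΔT_a = T_lim − T_in = 248.2 − 164.7 = 83.5 K
Invert ΔT = ηγ̇²t_res/(ρcp) for γ̇: γ̇_max² = ΔT_a ρ cp / (η t_res) = 83.5·1355·1958 / (1648·304.161) = 441.955 s⁻²
Take the square root: γ̇_max = √(441.955) = 21.0227 s⁻¹
N_max = γ̇_max·h / (π·D) = 21.0227 · 0.00557 / (π · 0.103) = 0.361874 rev/s = 21.7124 rpm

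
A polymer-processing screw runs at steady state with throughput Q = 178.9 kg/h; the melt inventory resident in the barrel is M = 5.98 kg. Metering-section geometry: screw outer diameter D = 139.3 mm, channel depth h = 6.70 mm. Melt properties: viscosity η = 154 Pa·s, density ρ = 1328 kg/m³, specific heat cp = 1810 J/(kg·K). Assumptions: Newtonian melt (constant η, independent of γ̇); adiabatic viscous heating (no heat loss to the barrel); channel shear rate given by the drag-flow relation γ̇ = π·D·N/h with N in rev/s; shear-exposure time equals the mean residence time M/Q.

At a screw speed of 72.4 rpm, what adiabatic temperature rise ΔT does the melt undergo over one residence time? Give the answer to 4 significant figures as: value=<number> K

Convert throughput: Q = 178.9 kg/h = 178.9/3600 = 0.0496944 kg/s
t_res = M / Q_s = 5.98 / 0.0496944 = 120.335 s
Geometry in metres: D = 139.3 mm → 0.1393 m, h = 6.70 mm → 0.0067 m; screw speed N = 72.4 rpm = 1.20667 rev/s
γ̇ = π D N / h = (π)(0.1393)(1.20667) / 0.0067 = 78.8158 s⁻¹
ΔT = η·γ̇²·t_res / (ρ·cp) = 154 · (78.8158)² · 120.335 / (1328 · 1810) = 47.8922 K

value=47.89 K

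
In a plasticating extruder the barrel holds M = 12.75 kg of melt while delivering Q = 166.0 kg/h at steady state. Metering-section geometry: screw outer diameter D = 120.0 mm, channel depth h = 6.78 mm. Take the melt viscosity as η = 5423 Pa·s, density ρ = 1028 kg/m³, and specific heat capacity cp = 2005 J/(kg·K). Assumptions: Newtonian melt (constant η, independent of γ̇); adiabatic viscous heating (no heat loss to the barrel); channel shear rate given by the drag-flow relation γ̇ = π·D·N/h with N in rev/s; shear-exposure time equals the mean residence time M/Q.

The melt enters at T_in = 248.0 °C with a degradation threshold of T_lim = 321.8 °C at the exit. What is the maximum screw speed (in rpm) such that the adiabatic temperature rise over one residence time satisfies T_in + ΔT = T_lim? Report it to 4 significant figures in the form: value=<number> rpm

value=10.87 rpm

Q_s = Q / 3600 = 166.0 / 3600 = 0.0461111 kg/s
t_res = M / Q_s = 12.75 ÷ 0.0461111 = 276.506 s
D = 120.0 mm = 0.12 m;  h = 6.78 mm = 0.00678 m
ΔT_a = T_lim − T_in = 321.8 − 248.0 = 73.8 K
γ̇_max² = ΔT_a·ρ·cp/(η·t_res) = 73.8·1028·2005/(5423·276.506) = 101.442 s⁻²
Take the square root: γ̇_max = √(101.442) = 10.0719 s⁻¹
Solve γ̇ = πDN/h for N: N_max = γ̇_max·h/(π·D) = 10.0719 × 0.00678 / (π × 0.12) = 0.181138 rev/s = 10.8683 rpm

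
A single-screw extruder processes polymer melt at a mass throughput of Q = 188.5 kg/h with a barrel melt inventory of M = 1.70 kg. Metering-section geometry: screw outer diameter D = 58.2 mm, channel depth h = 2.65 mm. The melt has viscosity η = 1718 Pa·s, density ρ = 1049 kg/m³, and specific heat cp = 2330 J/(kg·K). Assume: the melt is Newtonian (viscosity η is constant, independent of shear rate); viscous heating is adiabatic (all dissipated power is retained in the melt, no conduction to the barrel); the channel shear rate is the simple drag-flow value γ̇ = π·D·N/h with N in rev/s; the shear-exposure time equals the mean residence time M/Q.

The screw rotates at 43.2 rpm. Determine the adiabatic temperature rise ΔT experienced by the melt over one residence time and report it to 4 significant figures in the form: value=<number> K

value=56.32 K

Throughput in SI: Q_s = 188.5 kg/h ÷ 3600 s/h = 0.0523611 kg/s
Mean residence time: t_res = M/Q_s = 1.70 kg / 0.0523611 kg/s = 32.4668 s
D = 58.2 mm = 0.0582 m;  h = 2.65 mm = 0.00265 m;  N = 43.2 rpm / 60 = 0.72 rev/s
γ̇ = π·D·N / h = π · 0.0582 · 0.72 / 0.00265 = 49.6775 s⁻¹
Adiabatic rise: ΔT = η γ̇² t_res / (ρ cp) = 1718·(49.6775)²·32.4668 / (1049·2330) = 56.3185 K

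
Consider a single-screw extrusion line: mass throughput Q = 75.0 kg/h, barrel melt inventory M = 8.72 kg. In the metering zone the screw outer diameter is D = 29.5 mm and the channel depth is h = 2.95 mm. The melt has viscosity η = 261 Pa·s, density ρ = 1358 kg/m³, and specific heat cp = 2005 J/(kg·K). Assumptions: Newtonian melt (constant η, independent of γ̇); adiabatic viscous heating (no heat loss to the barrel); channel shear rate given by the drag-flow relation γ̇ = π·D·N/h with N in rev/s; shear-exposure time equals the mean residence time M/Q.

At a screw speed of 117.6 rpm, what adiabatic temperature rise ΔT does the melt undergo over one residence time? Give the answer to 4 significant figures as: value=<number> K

value=152.1 K

Q_s = Q / 3600 = 75.0 / 3600 = 0.0208333 kg/s
t_res = M / Q_s = 8.72 / 0.0208333 = 418.56 s
Geometry in metres: D = 29.5 mm → 0.0295 m, h = 2.95 mm → 0.00295 m; screw speed N = 117.6 rpm = 1.96 rev/s
γ̇ = π D N / h = (π)(0.0295)(1.96) / 0.00295 = 61.5752 s⁻¹
Adiabatic rise: ΔT = η γ̇² t_res / (ρ cp) = 261·(61.5752)²·418.56 / (1358·2005) = 152.123 K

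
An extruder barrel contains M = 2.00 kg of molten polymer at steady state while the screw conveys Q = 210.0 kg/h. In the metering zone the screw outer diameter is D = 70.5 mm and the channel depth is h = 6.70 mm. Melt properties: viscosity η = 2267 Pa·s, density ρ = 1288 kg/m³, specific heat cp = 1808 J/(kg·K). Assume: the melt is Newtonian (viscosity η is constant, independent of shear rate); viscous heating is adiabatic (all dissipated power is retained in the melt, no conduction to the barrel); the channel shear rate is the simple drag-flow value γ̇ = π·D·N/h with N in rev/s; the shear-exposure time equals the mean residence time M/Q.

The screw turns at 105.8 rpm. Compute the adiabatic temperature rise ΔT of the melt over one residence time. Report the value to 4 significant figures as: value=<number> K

value=113.4 K

Q_s = Q / 3600 = 210.0 / 3600 = 0.0583333 kg/s
t_res = M / Q_s = 2.00 ÷ 0.0583333 = 34.2857 s
Geometry in metres: D = 70.5 mm → 0.0705 m, h = 6.70 mm → 0.0067 m; screw speed N = 105.8 rpm = 1.76333 rev/s
γ̇ = π D N / h = (π)(0.0705)(1.76333) / 0.0067 = 58.2906 s⁻¹
Adiabatic rise: ΔT = η γ̇² t_res / (ρ cp) = 2267·(58.2906)²·34.2857 / (1288·1808) = 113.409 K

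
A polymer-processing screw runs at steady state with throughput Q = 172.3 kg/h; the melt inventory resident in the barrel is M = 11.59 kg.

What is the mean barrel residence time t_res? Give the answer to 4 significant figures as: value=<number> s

Convert throughput: Q = 172.3 kg/h = 172.3/3600 = 0.0478611 kg/s
t_res = M / Q_s = 11.59 / 0.0478611 = 242.159 s

value=242.2 s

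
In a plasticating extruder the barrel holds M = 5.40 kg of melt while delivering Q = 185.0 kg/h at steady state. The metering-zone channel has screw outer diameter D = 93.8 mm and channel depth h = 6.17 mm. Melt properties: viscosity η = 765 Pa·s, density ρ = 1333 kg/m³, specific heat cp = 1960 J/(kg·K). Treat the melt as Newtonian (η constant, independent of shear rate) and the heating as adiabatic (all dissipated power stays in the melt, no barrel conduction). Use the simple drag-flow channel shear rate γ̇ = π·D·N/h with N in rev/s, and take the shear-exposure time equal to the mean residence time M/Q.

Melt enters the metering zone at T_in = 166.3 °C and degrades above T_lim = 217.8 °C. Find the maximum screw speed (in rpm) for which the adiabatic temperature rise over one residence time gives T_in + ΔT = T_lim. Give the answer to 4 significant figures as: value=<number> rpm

value=51.40 rpm

Q_s = Q / 3600 = 185.0 / 3600 = 0.0513889 kg/s
t_res = M / Q_s = 5.40 / 0.0513889 = 105.081 s
Convert to metres: D = 0.0938 m, h = 0.00617 m
ΔT_a = T_lim − T_in = 217.8 °C − 166.3 °C = 51.5 K
Invert ΔT = ηγ̇²t_res/(ρcp) for γ̇: γ̇_max² = ΔT_a ρ cp / (η t_res) = 51.5·1333·1960 / (765·105.081) = 1673.82 s⁻²
γ̇_max = sqrt(1673.82) = 40.9123 s⁻¹
N_max = γ̇_max·h / (π·D) = 40.9123 · 0.00617 / (π · 0.0938) = 0.856616 rev/s = 51.397 rpm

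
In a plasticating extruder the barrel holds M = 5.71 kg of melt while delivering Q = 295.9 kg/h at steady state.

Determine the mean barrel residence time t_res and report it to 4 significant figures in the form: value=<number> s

Convert throughput: Q = 295.9 kg/h = 295.9/3600 = 0.0821944 kg/s
t_res = M / Q_s = 5.71 / 0.0821944 = 69.4694 s

value=69.47 s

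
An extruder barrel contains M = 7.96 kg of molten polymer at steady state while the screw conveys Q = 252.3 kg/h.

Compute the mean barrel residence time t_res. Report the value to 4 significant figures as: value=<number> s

Convert throughput: Q = 252.3 kg/h = 252.3/3600 = 0.0700833 kg/s
t_res = M / Q_s = 7.96 ÷ 0.0700833 = 113.579 s

value=113.6 s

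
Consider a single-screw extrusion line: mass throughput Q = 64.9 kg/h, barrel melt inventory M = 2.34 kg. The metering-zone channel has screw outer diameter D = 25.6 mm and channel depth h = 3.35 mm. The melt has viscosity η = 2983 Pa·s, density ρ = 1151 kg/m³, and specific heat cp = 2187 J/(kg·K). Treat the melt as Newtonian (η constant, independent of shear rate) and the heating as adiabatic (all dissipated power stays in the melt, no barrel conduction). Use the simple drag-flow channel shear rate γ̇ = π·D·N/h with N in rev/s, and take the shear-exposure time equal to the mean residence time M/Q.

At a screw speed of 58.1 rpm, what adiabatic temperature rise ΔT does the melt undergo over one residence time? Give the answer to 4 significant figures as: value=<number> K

value=83.13 K

Q_s = Q / 3600 = 64.9 / 3600 = 0.0180278 kg/s
Mean residence time: t_res = M/Q_s = 2.34 kg / 0.0180278 kg/s = 129.8 s
Geometry in metres: D = 25.6 mm → 0.0256 m, h = 3.35 mm → 0.00335 m; screw speed N = 58.1 rpm = 0.968333 rev/s
γ̇ = π·D·N / h = π · 0.0256 · 0.968333 / 0.00335 = 23.2472 s⁻¹
ΔT = η·γ̇²·t_res/(ρ·cp) = [2983 × 23.2472² × 129.8] / [1151 × 2187] = 83.1271 K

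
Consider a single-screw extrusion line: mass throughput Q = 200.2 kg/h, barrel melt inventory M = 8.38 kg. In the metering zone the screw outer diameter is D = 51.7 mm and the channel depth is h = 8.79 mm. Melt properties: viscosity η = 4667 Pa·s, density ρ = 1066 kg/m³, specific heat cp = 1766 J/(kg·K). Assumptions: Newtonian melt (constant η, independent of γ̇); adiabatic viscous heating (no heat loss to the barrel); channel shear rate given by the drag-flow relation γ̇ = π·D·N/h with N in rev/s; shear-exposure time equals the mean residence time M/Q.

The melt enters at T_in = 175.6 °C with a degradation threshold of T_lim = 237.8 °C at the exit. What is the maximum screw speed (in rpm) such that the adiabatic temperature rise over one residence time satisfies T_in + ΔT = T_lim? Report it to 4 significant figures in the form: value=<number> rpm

value=41.90 rpm

Convert throughput: Q = 200.2 kg/h = 200.2/3600 = 0.0556111 kg/s
Mean residence time: t_res = M/Q_s = 8.38 kg / 0.0556111 kg/s = 150.689 s
Geometry in SI: D = 51.7 mm → 0.0517 m, h = 8.79 mm → 0.00879 m
ΔT_a = T_lim − T_in = 237.8 °C − 175.6 °C = 62.2 K
γ̇_max² = ΔT_a·ρ·cp/(η·t_res) = 62.2·1066·1766/(4667·150.689) = 166.501 s⁻²
γ̇_max = √166.501 = 12.9035 s⁻¹
N_max = γ̇_max h / (πD) = 12.9035·0.00879/(π·0.0517) = 0.698325 rev/s → ×60 = 41.8995 rpm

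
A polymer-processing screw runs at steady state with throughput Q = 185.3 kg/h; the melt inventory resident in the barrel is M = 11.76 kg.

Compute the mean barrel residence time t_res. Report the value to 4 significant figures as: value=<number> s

Q_s = Q / 3600 = 185.3 / 3600 = 0.0514722 kg/s
Mean residence time: t_res = M/Q_s = 11.76 kg / 0.0514722 kg/s = 228.473 s

value=228.5 s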